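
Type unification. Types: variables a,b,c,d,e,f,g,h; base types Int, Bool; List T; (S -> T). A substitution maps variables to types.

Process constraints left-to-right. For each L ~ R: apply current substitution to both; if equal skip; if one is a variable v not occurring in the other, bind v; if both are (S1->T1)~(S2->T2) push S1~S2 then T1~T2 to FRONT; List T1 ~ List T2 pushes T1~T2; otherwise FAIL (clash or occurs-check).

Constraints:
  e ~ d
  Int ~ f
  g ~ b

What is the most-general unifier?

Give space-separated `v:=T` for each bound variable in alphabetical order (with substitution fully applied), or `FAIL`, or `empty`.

step 1: unify e ~ d  [subst: {-} | 2 pending]
  bind e := d
step 2: unify Int ~ f  [subst: {e:=d} | 1 pending]
  bind f := Int
step 3: unify g ~ b  [subst: {e:=d, f:=Int} | 0 pending]
  bind g := b

Answer: e:=d f:=Int g:=b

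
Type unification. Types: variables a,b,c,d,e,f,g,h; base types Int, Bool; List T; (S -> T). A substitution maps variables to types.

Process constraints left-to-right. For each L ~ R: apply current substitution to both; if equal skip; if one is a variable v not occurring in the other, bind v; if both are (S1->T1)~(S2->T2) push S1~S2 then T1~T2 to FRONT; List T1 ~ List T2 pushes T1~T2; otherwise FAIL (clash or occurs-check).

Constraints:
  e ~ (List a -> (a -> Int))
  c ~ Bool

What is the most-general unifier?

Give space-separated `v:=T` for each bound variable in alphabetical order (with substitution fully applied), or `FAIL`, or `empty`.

step 1: unify e ~ (List a -> (a -> Int))  [subst: {-} | 1 pending]
  bind e := (List a -> (a -> Int))
step 2: unify c ~ Bool  [subst: {e:=(List a -> (a -> Int))} | 0 pending]
  bind c := Bool

Answer: c:=Bool e:=(List a -> (a -> Int))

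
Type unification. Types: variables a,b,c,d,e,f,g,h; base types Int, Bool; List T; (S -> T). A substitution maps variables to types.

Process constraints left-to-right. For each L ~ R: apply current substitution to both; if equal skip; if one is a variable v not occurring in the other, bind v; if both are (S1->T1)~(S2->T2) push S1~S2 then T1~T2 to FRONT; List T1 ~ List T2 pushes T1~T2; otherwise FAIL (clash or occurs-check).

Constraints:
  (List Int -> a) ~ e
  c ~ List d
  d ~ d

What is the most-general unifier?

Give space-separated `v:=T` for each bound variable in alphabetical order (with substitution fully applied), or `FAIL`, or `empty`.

step 1: unify (List Int -> a) ~ e  [subst: {-} | 2 pending]
  bind e := (List Int -> a)
step 2: unify c ~ List d  [subst: {e:=(List Int -> a)} | 1 pending]
  bind c := List d
step 3: unify d ~ d  [subst: {e:=(List Int -> a), c:=List d} | 0 pending]
  -> identical, skip

Answer: c:=List d e:=(List Int -> a)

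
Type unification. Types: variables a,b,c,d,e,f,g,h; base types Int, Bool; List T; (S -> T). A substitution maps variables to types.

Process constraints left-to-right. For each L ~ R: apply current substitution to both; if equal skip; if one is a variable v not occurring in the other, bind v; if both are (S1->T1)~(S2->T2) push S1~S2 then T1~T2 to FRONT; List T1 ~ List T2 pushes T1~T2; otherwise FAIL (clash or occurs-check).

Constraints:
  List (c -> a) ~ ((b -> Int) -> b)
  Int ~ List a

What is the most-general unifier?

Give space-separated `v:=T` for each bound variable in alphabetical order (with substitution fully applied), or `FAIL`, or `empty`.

Answer: FAIL

Derivation:
step 1: unify List (c -> a) ~ ((b -> Int) -> b)  [subst: {-} | 1 pending]
  clash: List (c -> a) vs ((b -> Int) -> b)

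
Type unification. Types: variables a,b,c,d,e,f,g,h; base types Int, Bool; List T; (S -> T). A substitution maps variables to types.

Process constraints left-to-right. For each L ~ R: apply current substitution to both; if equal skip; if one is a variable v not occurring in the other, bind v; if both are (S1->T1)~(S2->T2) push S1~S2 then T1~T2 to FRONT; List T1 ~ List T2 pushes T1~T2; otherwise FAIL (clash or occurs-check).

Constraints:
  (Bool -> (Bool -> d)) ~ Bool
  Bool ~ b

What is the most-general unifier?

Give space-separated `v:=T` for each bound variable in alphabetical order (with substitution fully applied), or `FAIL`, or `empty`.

Answer: FAIL

Derivation:
step 1: unify (Bool -> (Bool -> d)) ~ Bool  [subst: {-} | 1 pending]
  clash: (Bool -> (Bool -> d)) vs Bool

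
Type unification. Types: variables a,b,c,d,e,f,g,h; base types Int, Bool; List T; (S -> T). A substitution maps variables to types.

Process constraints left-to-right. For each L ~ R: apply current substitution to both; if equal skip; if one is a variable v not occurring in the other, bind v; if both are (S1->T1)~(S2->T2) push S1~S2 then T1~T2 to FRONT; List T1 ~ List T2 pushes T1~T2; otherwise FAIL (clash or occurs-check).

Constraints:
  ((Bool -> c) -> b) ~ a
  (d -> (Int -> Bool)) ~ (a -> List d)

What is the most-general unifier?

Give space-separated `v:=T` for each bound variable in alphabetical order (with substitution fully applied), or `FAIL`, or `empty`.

Answer: FAIL

Derivation:
step 1: unify ((Bool -> c) -> b) ~ a  [subst: {-} | 1 pending]
  bind a := ((Bool -> c) -> b)
step 2: unify (d -> (Int -> Bool)) ~ (((Bool -> c) -> b) -> List d)  [subst: {a:=((Bool -> c) -> b)} | 0 pending]
  -> decompose arrow: push d~((Bool -> c) -> b), (Int -> Bool)~List d
step 3: unify d ~ ((Bool -> c) -> b)  [subst: {a:=((Bool -> c) -> b)} | 1 pending]
  bind d := ((Bool -> c) -> b)
step 4: unify (Int -> Bool) ~ List ((Bool -> c) -> b)  [subst: {a:=((Bool -> c) -> b), d:=((Bool -> c) -> b)} | 0 pending]
  clash: (Int -> Bool) vs List ((Bool -> c) -> b)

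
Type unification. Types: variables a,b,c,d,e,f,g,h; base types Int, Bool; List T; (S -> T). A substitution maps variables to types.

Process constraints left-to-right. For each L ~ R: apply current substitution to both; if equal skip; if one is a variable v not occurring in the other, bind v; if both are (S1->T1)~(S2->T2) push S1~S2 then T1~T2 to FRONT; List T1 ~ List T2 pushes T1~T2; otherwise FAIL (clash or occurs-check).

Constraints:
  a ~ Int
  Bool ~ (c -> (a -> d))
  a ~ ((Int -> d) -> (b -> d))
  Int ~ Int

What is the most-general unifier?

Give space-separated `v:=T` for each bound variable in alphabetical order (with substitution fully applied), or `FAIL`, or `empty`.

Answer: FAIL

Derivation:
step 1: unify a ~ Int  [subst: {-} | 3 pending]
  bind a := Int
step 2: unify Bool ~ (c -> (Int -> d))  [subst: {a:=Int} | 2 pending]
  clash: Bool vs (c -> (Int -> d))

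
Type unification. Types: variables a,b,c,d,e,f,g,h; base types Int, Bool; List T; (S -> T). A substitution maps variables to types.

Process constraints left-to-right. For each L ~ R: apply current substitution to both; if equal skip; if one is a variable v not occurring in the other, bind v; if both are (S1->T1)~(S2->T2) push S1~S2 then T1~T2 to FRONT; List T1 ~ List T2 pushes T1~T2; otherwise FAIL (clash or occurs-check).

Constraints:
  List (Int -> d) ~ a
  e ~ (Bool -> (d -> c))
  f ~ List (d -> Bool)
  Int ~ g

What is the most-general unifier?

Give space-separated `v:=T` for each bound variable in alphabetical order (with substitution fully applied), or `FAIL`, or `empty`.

step 1: unify List (Int -> d) ~ a  [subst: {-} | 3 pending]
  bind a := List (Int -> d)
step 2: unify e ~ (Bool -> (d -> c))  [subst: {a:=List (Int -> d)} | 2 pending]
  bind e := (Bool -> (d -> c))
step 3: unify f ~ List (d -> Bool)  [subst: {a:=List (Int -> d), e:=(Bool -> (d -> c))} | 1 pending]
  bind f := List (d -> Bool)
step 4: unify Int ~ g  [subst: {a:=List (Int -> d), e:=(Bool -> (d -> c)), f:=List (d -> Bool)} | 0 pending]
  bind g := Int

Answer: a:=List (Int -> d) e:=(Bool -> (d -> c)) f:=List (d -> Bool) g:=Int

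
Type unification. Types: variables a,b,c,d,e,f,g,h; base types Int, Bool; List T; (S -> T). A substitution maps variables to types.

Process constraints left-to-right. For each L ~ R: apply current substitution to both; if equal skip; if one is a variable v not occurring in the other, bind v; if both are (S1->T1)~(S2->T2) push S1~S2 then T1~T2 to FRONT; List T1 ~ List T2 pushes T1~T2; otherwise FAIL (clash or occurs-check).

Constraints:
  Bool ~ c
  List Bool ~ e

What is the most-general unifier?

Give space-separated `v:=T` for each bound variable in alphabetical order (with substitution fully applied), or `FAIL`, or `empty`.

step 1: unify Bool ~ c  [subst: {-} | 1 pending]
  bind c := Bool
step 2: unify List Bool ~ e  [subst: {c:=Bool} | 0 pending]
  bind e := List Bool

Answer: c:=Bool e:=List Bool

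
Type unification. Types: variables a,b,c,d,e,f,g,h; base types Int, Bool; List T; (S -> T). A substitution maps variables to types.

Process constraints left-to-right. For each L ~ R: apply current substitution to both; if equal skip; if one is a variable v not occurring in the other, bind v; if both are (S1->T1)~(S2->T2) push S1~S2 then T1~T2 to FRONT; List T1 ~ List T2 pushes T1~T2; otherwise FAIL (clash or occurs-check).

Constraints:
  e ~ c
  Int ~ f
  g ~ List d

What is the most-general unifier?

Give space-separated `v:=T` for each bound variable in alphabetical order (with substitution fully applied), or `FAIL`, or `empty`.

Answer: e:=c f:=Int g:=List d

Derivation:
step 1: unify e ~ c  [subst: {-} | 2 pending]
  bind e := c
step 2: unify Int ~ f  [subst: {e:=c} | 1 pending]
  bind f := Int
step 3: unify g ~ List d  [subst: {e:=c, f:=Int} | 0 pending]
  bind g := List d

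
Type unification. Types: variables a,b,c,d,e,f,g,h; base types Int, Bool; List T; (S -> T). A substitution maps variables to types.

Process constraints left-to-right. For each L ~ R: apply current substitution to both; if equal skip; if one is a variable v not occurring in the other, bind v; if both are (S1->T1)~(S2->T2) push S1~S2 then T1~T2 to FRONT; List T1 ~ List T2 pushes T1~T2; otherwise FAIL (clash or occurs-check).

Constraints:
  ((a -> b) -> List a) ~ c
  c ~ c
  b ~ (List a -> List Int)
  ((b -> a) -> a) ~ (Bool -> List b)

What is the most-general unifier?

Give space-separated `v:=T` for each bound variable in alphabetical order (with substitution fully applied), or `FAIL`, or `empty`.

Answer: FAIL

Derivation:
step 1: unify ((a -> b) -> List a) ~ c  [subst: {-} | 3 pending]
  bind c := ((a -> b) -> List a)
step 2: unify ((a -> b) -> List a) ~ ((a -> b) -> List a)  [subst: {c:=((a -> b) -> List a)} | 2 pending]
  -> identical, skip
step 3: unify b ~ (List a -> List Int)  [subst: {c:=((a -> b) -> List a)} | 1 pending]
  bind b := (List a -> List Int)
step 4: unify (((List a -> List Int) -> a) -> a) ~ (Bool -> List (List a -> List Int))  [subst: {c:=((a -> b) -> List a), b:=(List a -> List Int)} | 0 pending]
  -> decompose arrow: push ((List a -> List Int) -> a)~Bool, a~List (List a -> List Int)
step 5: unify ((List a -> List Int) -> a) ~ Bool  [subst: {c:=((a -> b) -> List a), b:=(List a -> List Int)} | 1 pending]
  clash: ((List a -> List Int) -> a) vs Bool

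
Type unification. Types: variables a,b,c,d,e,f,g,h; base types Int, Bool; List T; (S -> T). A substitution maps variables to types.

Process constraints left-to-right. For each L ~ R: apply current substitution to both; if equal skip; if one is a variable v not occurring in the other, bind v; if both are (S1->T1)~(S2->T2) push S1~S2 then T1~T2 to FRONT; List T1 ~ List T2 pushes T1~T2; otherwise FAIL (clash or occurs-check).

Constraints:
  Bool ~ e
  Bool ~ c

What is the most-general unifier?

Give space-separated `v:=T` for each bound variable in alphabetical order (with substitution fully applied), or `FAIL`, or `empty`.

step 1: unify Bool ~ e  [subst: {-} | 1 pending]
  bind e := Bool
step 2: unify Bool ~ c  [subst: {e:=Bool} | 0 pending]
  bind c := Bool

Answer: c:=Bool e:=Bool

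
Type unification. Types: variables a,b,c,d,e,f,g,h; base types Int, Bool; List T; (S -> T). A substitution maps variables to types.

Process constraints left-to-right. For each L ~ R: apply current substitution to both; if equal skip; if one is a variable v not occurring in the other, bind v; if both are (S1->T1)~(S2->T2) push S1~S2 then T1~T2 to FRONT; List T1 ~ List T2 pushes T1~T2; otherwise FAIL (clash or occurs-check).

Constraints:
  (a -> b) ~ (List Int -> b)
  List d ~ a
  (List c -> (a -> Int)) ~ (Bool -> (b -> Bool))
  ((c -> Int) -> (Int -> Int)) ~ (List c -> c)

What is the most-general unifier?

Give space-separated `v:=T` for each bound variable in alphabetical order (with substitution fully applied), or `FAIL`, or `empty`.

Answer: FAIL

Derivation:
step 1: unify (a -> b) ~ (List Int -> b)  [subst: {-} | 3 pending]
  -> decompose arrow: push a~List Int, b~b
step 2: unify a ~ List Int  [subst: {-} | 4 pending]
  bind a := List Int
step 3: unify b ~ b  [subst: {a:=List Int} | 3 pending]
  -> identical, skip
step 4: unify List d ~ List Int  [subst: {a:=List Int} | 2 pending]
  -> decompose List: push d~Int
step 5: unify d ~ Int  [subst: {a:=List Int} | 2 pending]
  bind d := Int
step 6: unify (List c -> (List Int -> Int)) ~ (Bool -> (b -> Bool))  [subst: {a:=List Int, d:=Int} | 1 pending]
  -> decompose arrow: push List c~Bool, (List Int -> Int)~(b -> Bool)
step 7: unify List c ~ Bool  [subst: {a:=List Int, d:=Int} | 2 pending]
  clash: List c vs Bool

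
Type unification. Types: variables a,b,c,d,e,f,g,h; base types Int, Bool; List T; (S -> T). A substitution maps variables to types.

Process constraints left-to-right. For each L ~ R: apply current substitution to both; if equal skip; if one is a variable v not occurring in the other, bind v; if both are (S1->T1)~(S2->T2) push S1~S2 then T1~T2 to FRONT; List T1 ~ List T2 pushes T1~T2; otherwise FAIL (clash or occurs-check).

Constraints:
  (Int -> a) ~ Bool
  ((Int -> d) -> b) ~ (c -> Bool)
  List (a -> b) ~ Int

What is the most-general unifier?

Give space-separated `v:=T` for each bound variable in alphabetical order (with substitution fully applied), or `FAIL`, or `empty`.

step 1: unify (Int -> a) ~ Bool  [subst: {-} | 2 pending]
  clash: (Int -> a) vs Bool

Answer: FAIL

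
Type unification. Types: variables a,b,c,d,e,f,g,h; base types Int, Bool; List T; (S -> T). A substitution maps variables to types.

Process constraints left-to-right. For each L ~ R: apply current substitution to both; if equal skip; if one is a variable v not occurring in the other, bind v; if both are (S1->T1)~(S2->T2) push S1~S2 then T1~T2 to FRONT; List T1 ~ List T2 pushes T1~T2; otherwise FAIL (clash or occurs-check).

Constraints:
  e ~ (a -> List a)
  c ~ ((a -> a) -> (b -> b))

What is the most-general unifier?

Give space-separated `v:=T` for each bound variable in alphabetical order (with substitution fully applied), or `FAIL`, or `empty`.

Answer: c:=((a -> a) -> (b -> b)) e:=(a -> List a)

Derivation:
step 1: unify e ~ (a -> List a)  [subst: {-} | 1 pending]
  bind e := (a -> List a)
step 2: unify c ~ ((a -> a) -> (b -> b))  [subst: {e:=(a -> List a)} | 0 pending]
  bind c := ((a -> a) -> (b -> b))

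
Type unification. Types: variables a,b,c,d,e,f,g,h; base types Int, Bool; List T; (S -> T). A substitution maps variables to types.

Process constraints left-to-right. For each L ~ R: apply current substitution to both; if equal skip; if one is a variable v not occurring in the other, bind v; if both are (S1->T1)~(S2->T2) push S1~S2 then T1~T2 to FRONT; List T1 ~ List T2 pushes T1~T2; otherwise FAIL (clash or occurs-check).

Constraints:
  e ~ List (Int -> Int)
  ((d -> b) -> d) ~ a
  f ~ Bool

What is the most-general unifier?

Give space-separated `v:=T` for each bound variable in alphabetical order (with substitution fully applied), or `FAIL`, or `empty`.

step 1: unify e ~ List (Int -> Int)  [subst: {-} | 2 pending]
  bind e := List (Int -> Int)
step 2: unify ((d -> b) -> d) ~ a  [subst: {e:=List (Int -> Int)} | 1 pending]
  bind a := ((d -> b) -> d)
step 3: unify f ~ Bool  [subst: {e:=List (Int -> Int), a:=((d -> b) -> d)} | 0 pending]
  bind f := Bool

Answer: a:=((d -> b) -> d) e:=List (Int -> Int) f:=Bool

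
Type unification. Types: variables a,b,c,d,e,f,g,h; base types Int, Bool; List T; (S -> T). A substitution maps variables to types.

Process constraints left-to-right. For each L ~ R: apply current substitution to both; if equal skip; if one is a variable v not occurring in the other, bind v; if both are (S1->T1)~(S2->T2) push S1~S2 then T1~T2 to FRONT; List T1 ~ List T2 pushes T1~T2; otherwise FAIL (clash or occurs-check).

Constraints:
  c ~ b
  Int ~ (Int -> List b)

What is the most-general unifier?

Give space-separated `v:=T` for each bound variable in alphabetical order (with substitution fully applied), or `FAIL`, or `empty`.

step 1: unify c ~ b  [subst: {-} | 1 pending]
  bind c := b
step 2: unify Int ~ (Int -> List b)  [subst: {c:=b} | 0 pending]
  clash: Int vs (Int -> List b)

Answer: FAIL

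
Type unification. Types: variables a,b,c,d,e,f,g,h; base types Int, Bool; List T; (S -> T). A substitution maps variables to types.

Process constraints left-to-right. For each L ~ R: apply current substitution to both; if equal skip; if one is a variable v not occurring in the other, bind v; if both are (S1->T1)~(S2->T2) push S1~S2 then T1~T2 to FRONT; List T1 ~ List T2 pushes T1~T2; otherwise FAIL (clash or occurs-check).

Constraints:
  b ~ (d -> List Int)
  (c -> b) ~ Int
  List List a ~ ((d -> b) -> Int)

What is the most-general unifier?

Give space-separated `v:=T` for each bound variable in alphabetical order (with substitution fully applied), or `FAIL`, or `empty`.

Answer: FAIL

Derivation:
step 1: unify b ~ (d -> List Int)  [subst: {-} | 2 pending]
  bind b := (d -> List Int)
step 2: unify (c -> (d -> List Int)) ~ Int  [subst: {b:=(d -> List Int)} | 1 pending]
  clash: (c -> (d -> List Int)) vs Int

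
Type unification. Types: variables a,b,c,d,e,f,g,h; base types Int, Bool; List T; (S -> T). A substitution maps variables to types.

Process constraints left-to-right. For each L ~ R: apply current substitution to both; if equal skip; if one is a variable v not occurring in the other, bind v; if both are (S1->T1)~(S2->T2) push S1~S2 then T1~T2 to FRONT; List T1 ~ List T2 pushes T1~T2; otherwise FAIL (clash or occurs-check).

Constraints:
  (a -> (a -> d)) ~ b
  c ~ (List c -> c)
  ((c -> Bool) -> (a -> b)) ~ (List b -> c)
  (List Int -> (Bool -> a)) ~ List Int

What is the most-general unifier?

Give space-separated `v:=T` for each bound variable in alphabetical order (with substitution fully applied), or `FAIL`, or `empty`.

Answer: FAIL

Derivation:
step 1: unify (a -> (a -> d)) ~ b  [subst: {-} | 3 pending]
  bind b := (a -> (a -> d))
step 2: unify c ~ (List c -> c)  [subst: {b:=(a -> (a -> d))} | 2 pending]
  occurs-check fail: c in (List c -> c)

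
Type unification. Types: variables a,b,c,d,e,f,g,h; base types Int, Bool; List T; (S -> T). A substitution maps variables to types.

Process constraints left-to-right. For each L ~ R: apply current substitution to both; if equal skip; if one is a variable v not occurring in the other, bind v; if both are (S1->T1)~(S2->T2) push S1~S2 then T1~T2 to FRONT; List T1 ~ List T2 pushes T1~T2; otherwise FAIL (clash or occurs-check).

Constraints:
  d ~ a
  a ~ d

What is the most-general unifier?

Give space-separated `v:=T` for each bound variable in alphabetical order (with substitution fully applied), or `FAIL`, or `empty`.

Answer: d:=a

Derivation:
step 1: unify d ~ a  [subst: {-} | 1 pending]
  bind d := a
step 2: unify a ~ a  [subst: {d:=a} | 0 pending]
  -> identical, skip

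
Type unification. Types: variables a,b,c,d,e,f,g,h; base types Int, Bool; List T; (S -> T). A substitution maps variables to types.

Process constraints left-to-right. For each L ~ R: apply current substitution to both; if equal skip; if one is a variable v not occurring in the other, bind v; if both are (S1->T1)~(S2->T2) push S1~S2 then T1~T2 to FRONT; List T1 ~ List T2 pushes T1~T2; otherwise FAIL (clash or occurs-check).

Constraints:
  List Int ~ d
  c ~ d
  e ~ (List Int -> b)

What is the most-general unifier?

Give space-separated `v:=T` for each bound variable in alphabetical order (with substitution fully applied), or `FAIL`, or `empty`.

Answer: c:=List Int d:=List Int e:=(List Int -> b)

Derivation:
step 1: unify List Int ~ d  [subst: {-} | 2 pending]
  bind d := List Int
step 2: unify c ~ List Int  [subst: {d:=List Int} | 1 pending]
  bind c := List Int
step 3: unify e ~ (List Int -> b)  [subst: {d:=List Int, c:=List Int} | 0 pending]
  bind e := (List Int -> b)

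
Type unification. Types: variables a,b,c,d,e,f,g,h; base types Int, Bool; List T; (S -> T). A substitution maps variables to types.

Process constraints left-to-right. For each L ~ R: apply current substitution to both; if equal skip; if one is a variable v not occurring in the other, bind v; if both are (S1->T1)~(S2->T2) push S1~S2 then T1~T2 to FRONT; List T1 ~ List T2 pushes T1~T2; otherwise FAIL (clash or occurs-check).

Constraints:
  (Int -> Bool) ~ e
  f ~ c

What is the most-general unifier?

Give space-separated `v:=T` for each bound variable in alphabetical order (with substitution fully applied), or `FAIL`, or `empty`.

step 1: unify (Int -> Bool) ~ e  [subst: {-} | 1 pending]
  bind e := (Int -> Bool)
step 2: unify f ~ c  [subst: {e:=(Int -> Bool)} | 0 pending]
  bind f := c

Answer: e:=(Int -> Bool) f:=c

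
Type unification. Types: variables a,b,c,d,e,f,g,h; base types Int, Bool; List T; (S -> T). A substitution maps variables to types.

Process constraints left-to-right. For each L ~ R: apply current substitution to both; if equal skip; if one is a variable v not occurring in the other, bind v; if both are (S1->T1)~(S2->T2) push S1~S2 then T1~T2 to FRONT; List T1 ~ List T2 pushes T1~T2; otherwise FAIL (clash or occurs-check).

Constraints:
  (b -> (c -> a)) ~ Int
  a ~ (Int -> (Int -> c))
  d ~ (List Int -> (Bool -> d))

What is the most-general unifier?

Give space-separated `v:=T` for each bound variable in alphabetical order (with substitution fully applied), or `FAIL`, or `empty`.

step 1: unify (b -> (c -> a)) ~ Int  [subst: {-} | 2 pending]
  clash: (b -> (c -> a)) vs Int

Answer: FAIL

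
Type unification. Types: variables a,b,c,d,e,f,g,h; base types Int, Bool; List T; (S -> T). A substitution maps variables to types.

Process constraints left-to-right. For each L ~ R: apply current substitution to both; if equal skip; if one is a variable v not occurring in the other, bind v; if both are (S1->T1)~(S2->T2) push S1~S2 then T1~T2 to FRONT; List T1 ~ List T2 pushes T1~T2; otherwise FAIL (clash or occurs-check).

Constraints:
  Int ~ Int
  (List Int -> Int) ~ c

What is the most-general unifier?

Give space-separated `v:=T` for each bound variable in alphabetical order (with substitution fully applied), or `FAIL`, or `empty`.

Answer: c:=(List Int -> Int)

Derivation:
step 1: unify Int ~ Int  [subst: {-} | 1 pending]
  -> identical, skip
step 2: unify (List Int -> Int) ~ c  [subst: {-} | 0 pending]
  bind c := (List Int -> Int)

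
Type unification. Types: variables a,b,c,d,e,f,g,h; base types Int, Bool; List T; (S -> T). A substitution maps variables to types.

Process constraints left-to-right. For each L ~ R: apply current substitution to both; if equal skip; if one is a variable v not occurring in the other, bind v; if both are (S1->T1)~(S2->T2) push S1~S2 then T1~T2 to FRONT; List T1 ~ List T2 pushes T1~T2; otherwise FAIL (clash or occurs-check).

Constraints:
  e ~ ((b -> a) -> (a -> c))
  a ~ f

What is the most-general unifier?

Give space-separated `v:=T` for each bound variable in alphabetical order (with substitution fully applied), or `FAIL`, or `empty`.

step 1: unify e ~ ((b -> a) -> (a -> c))  [subst: {-} | 1 pending]
  bind e := ((b -> a) -> (a -> c))
step 2: unify a ~ f  [subst: {e:=((b -> a) -> (a -> c))} | 0 pending]
  bind a := f

Answer: a:=f e:=((b -> f) -> (f -> c))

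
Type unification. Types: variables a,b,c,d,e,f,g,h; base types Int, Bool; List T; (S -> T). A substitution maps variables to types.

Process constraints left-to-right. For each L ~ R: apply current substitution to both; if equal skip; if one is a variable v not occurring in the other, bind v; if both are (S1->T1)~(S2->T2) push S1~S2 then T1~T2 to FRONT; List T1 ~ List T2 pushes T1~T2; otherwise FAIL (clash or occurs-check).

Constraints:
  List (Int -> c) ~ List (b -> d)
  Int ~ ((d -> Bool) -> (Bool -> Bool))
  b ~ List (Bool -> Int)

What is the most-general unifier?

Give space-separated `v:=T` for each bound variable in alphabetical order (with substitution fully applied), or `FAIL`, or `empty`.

Answer: FAIL

Derivation:
step 1: unify List (Int -> c) ~ List (b -> d)  [subst: {-} | 2 pending]
  -> decompose List: push (Int -> c)~(b -> d)
step 2: unify (Int -> c) ~ (b -> d)  [subst: {-} | 2 pending]
  -> decompose arrow: push Int~b, c~d
step 3: unify Int ~ b  [subst: {-} | 3 pending]
  bind b := Int
step 4: unify c ~ d  [subst: {b:=Int} | 2 pending]
  bind c := d
step 5: unify Int ~ ((d -> Bool) -> (Bool -> Bool))  [subst: {b:=Int, c:=d} | 1 pending]
  clash: Int vs ((d -> Bool) -> (Bool -> Bool))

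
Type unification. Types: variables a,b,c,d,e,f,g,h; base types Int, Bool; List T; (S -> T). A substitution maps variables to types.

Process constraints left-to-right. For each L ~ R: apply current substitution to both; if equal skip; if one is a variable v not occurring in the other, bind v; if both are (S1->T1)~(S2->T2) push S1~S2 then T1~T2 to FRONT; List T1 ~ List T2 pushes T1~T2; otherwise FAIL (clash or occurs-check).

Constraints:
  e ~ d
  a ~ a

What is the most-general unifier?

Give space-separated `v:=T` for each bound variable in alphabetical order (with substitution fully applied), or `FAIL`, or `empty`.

step 1: unify e ~ d  [subst: {-} | 1 pending]
  bind e := d
step 2: unify a ~ a  [subst: {e:=d} | 0 pending]
  -> identical, skip

Answer: e:=d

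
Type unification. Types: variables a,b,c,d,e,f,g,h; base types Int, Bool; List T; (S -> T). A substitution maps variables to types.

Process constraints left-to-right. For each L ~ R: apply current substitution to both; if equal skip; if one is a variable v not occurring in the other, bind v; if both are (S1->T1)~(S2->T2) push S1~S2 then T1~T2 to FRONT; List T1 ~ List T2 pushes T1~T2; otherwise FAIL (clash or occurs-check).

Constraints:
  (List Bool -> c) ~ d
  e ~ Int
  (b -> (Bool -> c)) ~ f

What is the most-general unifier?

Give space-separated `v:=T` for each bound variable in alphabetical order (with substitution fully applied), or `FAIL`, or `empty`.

step 1: unify (List Bool -> c) ~ d  [subst: {-} | 2 pending]
  bind d := (List Bool -> c)
step 2: unify e ~ Int  [subst: {d:=(List Bool -> c)} | 1 pending]
  bind e := Int
step 3: unify (b -> (Bool -> c)) ~ f  [subst: {d:=(List Bool -> c), e:=Int} | 0 pending]
  bind f := (b -> (Bool -> c))

Answer: d:=(List Bool -> c) e:=Int f:=(b -> (Bool -> c))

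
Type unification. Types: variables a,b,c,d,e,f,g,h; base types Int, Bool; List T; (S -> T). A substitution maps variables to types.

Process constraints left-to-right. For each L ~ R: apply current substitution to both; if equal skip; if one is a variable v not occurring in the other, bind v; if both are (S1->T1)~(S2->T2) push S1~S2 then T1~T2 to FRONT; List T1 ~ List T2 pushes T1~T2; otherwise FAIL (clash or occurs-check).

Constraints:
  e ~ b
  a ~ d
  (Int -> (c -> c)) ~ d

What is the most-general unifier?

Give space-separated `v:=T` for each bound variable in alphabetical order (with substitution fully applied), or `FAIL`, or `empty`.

Answer: a:=(Int -> (c -> c)) d:=(Int -> (c -> c)) e:=b

Derivation:
step 1: unify e ~ b  [subst: {-} | 2 pending]
  bind e := b
step 2: unify a ~ d  [subst: {e:=b} | 1 pending]
  bind a := d
step 3: unify (Int -> (c -> c)) ~ d  [subst: {e:=b, a:=d} | 0 pending]
  bind d := (Int -> (c -> c))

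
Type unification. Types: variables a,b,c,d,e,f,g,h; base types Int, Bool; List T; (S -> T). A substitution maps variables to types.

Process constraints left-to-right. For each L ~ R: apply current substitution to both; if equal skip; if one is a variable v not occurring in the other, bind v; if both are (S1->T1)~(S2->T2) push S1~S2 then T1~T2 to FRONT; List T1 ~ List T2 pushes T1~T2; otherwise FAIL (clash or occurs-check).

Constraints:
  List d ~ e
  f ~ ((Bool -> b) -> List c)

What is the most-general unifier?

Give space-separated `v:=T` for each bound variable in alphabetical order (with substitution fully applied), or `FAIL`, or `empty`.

step 1: unify List d ~ e  [subst: {-} | 1 pending]
  bind e := List d
step 2: unify f ~ ((Bool -> b) -> List c)  [subst: {e:=List d} | 0 pending]
  bind f := ((Bool -> b) -> List c)

Answer: e:=List d f:=((Bool -> b) -> List c)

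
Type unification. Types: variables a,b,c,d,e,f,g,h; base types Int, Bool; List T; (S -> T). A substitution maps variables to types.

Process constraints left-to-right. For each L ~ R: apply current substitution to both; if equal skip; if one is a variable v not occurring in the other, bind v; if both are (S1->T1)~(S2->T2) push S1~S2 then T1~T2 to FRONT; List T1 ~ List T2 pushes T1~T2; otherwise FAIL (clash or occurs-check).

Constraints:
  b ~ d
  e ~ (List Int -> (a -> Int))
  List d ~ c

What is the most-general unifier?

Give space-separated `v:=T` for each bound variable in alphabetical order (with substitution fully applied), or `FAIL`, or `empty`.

step 1: unify b ~ d  [subst: {-} | 2 pending]
  bind b := d
step 2: unify e ~ (List Int -> (a -> Int))  [subst: {b:=d} | 1 pending]
  bind e := (List Int -> (a -> Int))
step 3: unify List d ~ c  [subst: {b:=d, e:=(List Int -> (a -> Int))} | 0 pending]
  bind c := List d

Answer: b:=d c:=List d e:=(List Int -> (a -> Int))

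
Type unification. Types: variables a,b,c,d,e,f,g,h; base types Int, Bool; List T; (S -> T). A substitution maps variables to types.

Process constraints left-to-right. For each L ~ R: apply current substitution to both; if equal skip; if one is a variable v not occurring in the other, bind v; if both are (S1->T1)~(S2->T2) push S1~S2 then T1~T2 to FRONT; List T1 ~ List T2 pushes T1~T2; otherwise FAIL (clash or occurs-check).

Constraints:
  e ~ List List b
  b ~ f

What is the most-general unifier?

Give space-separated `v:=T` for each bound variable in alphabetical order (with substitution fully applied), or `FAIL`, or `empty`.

Answer: b:=f e:=List List f

Derivation:
step 1: unify e ~ List List b  [subst: {-} | 1 pending]
  bind e := List List b
step 2: unify b ~ f  [subst: {e:=List List b} | 0 pending]
  bind b := f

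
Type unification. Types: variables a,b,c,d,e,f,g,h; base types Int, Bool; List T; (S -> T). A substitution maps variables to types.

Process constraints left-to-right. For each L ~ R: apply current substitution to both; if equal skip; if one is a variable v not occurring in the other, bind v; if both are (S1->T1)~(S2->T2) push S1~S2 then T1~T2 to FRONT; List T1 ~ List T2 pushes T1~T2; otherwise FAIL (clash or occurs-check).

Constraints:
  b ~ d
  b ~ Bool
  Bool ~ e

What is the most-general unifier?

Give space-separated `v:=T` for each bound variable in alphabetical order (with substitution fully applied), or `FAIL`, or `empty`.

Answer: b:=Bool d:=Bool e:=Bool

Derivation:
step 1: unify b ~ d  [subst: {-} | 2 pending]
  bind b := d
step 2: unify d ~ Bool  [subst: {b:=d} | 1 pending]
  bind d := Bool
step 3: unify Bool ~ e  [subst: {b:=d, d:=Bool} | 0 pending]
  bind e := Bool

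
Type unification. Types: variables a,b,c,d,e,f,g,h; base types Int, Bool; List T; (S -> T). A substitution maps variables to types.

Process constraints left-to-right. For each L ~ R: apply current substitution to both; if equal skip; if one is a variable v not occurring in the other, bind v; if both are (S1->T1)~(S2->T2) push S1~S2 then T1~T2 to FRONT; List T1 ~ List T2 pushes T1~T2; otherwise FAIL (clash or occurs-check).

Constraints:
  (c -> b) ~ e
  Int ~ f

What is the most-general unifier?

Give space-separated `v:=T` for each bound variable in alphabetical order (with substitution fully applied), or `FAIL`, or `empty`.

Answer: e:=(c -> b) f:=Int

Derivation:
step 1: unify (c -> b) ~ e  [subst: {-} | 1 pending]
  bind e := (c -> b)
step 2: unify Int ~ f  [subst: {e:=(c -> b)} | 0 pending]
  bind f := Int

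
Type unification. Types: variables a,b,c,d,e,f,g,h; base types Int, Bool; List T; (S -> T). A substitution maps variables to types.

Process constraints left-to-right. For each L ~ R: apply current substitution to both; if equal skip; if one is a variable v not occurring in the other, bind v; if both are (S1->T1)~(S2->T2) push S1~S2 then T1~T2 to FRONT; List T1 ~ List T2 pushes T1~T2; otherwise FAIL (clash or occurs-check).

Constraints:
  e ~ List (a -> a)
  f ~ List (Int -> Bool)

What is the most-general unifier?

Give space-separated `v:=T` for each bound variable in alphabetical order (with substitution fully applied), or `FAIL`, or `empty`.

Answer: e:=List (a -> a) f:=List (Int -> Bool)

Derivation:
step 1: unify e ~ List (a -> a)  [subst: {-} | 1 pending]
  bind e := List (a -> a)
step 2: unify f ~ List (Int -> Bool)  [subst: {e:=List (a -> a)} | 0 pending]
  bind f := List (Int -> Bool)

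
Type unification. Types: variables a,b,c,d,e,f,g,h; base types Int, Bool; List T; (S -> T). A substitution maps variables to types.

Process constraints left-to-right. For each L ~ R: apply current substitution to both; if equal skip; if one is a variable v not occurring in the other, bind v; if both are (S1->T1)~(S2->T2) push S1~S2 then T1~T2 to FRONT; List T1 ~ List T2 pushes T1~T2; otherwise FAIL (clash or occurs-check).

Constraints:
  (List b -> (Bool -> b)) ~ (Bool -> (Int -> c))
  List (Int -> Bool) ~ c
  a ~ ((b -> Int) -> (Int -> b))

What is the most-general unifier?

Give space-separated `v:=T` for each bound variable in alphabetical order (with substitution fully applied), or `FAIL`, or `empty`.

step 1: unify (List b -> (Bool -> b)) ~ (Bool -> (Int -> c))  [subst: {-} | 2 pending]
  -> decompose arrow: push List b~Bool, (Bool -> b)~(Int -> c)
step 2: unify List b ~ Bool  [subst: {-} | 3 pending]
  clash: List b vs Bool

Answer: FAIL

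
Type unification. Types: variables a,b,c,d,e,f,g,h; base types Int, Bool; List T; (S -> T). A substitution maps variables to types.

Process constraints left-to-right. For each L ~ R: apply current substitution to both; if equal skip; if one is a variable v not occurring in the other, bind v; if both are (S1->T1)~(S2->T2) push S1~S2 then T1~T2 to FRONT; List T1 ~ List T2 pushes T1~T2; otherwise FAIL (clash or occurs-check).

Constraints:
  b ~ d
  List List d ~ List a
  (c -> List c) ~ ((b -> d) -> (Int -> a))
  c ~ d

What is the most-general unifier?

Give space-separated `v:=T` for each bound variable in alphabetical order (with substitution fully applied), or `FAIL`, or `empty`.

step 1: unify b ~ d  [subst: {-} | 3 pending]
  bind b := d
step 2: unify List List d ~ List a  [subst: {b:=d} | 2 pending]
  -> decompose List: push List d~a
step 3: unify List d ~ a  [subst: {b:=d} | 2 pending]
  bind a := List d
step 4: unify (c -> List c) ~ ((d -> d) -> (Int -> List d))  [subst: {b:=d, a:=List d} | 1 pending]
  -> decompose arrow: push c~(d -> d), List c~(Int -> List d)
step 5: unify c ~ (d -> d)  [subst: {b:=d, a:=List d} | 2 pending]
  bind c := (d -> d)
step 6: unify List (d -> d) ~ (Int -> List d)  [subst: {b:=d, a:=List d, c:=(d -> d)} | 1 pending]
  clash: List (d -> d) vs (Int -> List d)

Answer: FAIL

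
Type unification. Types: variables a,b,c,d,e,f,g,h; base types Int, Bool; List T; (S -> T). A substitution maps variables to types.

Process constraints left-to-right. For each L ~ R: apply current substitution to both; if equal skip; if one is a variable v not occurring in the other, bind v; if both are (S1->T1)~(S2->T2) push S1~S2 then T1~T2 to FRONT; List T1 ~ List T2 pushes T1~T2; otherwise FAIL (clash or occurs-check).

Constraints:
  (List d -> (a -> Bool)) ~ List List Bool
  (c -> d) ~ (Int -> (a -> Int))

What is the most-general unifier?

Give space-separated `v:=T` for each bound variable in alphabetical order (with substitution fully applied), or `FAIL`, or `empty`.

step 1: unify (List d -> (a -> Bool)) ~ List List Bool  [subst: {-} | 1 pending]
  clash: (List d -> (a -> Bool)) vs List List Bool

Answer: FAIL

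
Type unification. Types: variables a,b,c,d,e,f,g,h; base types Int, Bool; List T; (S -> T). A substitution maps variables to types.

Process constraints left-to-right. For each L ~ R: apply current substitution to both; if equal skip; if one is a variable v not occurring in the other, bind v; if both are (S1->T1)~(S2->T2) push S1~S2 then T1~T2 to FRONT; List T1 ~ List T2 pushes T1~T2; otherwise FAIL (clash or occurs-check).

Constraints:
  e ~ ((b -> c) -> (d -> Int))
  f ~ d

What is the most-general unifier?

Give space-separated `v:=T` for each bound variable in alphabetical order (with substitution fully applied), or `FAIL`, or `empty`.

Answer: e:=((b -> c) -> (d -> Int)) f:=d

Derivation:
step 1: unify e ~ ((b -> c) -> (d -> Int))  [subst: {-} | 1 pending]
  bind e := ((b -> c) -> (d -> Int))
step 2: unify f ~ d  [subst: {e:=((b -> c) -> (d -> Int))} | 0 pending]
  bind f := d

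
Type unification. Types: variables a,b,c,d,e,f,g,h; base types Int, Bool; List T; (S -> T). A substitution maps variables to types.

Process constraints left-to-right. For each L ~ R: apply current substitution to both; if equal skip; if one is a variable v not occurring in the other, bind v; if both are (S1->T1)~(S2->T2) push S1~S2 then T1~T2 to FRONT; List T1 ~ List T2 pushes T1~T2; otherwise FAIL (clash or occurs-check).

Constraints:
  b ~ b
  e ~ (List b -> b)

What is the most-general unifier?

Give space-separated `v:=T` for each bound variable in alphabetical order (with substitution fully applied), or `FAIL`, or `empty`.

step 1: unify b ~ b  [subst: {-} | 1 pending]
  -> identical, skip
step 2: unify e ~ (List b -> b)  [subst: {-} | 0 pending]
  bind e := (List b -> b)

Answer: e:=(List b -> b)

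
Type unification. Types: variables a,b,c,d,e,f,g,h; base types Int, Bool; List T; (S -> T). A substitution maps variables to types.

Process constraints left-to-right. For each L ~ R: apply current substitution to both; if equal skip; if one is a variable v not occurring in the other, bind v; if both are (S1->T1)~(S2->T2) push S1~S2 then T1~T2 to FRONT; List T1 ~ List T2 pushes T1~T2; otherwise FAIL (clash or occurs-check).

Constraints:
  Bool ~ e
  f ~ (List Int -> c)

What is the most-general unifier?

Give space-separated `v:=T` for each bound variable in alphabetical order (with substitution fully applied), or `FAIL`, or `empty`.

Answer: e:=Bool f:=(List Int -> c)

Derivation:
step 1: unify Bool ~ e  [subst: {-} | 1 pending]
  bind e := Bool
step 2: unify f ~ (List Int -> c)  [subst: {e:=Bool} | 0 pending]
  bind f := (List Int -> c)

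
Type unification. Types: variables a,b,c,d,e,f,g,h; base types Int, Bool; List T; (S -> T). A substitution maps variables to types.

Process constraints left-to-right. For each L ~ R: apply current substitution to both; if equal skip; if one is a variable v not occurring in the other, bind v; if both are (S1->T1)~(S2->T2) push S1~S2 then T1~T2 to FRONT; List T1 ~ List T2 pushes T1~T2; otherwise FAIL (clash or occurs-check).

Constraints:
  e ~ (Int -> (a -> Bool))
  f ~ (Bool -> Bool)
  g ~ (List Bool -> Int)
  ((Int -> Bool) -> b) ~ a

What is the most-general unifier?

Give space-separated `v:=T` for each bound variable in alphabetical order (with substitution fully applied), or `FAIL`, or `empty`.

Answer: a:=((Int -> Bool) -> b) e:=(Int -> (((Int -> Bool) -> b) -> Bool)) f:=(Bool -> Bool) g:=(List Bool -> Int)

Derivation:
step 1: unify e ~ (Int -> (a -> Bool))  [subst: {-} | 3 pending]
  bind e := (Int -> (a -> Bool))
step 2: unify f ~ (Bool -> Bool)  [subst: {e:=(Int -> (a -> Bool))} | 2 pending]
  bind f := (Bool -> Bool)
step 3: unify g ~ (List Bool -> Int)  [subst: {e:=(Int -> (a -> Bool)), f:=(Bool -> Bool)} | 1 pending]
  bind g := (List Bool -> Int)
step 4: unify ((Int -> Bool) -> b) ~ a  [subst: {e:=(Int -> (a -> Bool)), f:=(Bool -> Bool), g:=(List Bool -> Int)} | 0 pending]
  bind a := ((Int -> Bool) -> b)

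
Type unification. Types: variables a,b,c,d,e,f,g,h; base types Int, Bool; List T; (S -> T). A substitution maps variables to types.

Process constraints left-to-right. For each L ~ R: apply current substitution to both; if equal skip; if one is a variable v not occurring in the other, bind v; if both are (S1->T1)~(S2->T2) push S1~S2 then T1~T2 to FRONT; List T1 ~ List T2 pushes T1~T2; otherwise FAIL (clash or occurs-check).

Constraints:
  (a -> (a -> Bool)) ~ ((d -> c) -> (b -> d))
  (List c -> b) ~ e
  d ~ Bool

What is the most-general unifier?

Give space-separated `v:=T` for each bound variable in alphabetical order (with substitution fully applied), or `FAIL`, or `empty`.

Answer: a:=(Bool -> c) b:=(Bool -> c) d:=Bool e:=(List c -> (Bool -> c))

Derivation:
step 1: unify (a -> (a -> Bool)) ~ ((d -> c) -> (b -> d))  [subst: {-} | 2 pending]
  -> decompose arrow: push a~(d -> c), (a -> Bool)~(b -> d)
step 2: unify a ~ (d -> c)  [subst: {-} | 3 pending]
  bind a := (d -> c)
step 3: unify ((d -> c) -> Bool) ~ (b -> d)  [subst: {a:=(d -> c)} | 2 pending]
  -> decompose arrow: push (d -> c)~b, Bool~d
step 4: unify (d -> c) ~ b  [subst: {a:=(d -> c)} | 3 pending]
  bind b := (d -> c)
step 5: unify Bool ~ d  [subst: {a:=(d -> c), b:=(d -> c)} | 2 pending]
  bind d := Bool
step 6: unify (List c -> (Bool -> c)) ~ e  [subst: {a:=(d -> c), b:=(d -> c), d:=Bool} | 1 pending]
  bind e := (List c -> (Bool -> c))
step 7: unify Bool ~ Bool  [subst: {a:=(d -> c), b:=(d -> c), d:=Bool, e:=(List c -> (Bool -> c))} | 0 pending]
  -> identical, skip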